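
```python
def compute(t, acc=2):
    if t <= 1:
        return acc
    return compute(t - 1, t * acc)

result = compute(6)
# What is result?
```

Accumulator trace (n, acc): (6, 2) -> (5, 12) -> (4, 60) -> (3, 240) -> (2, 720) -> (1, 1440) -> return 1440

Answer: 1440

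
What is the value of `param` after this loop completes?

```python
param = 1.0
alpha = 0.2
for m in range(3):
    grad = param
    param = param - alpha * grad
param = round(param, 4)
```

Gradient descent: w = 1.0 * (1 - 0.2)^3
`param` takes the values: 1.0 → 0.8 → 0.64 → 0.512

Answer: 0.512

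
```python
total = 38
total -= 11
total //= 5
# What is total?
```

Trace:
`total = 38` → total = 38
`total -= 11` → total = 27
`total //= 5` → total = 5
So total = 5

Answer: 5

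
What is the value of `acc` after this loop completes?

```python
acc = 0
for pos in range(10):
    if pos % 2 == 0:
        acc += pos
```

Sum of even numbers 0 to 9
`acc` takes the values: 0 → 2 → 6 → 12 → 20

Answer: 20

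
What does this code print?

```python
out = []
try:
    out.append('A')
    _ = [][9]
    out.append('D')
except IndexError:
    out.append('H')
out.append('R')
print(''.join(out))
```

Execution trace: 'A' (try body) → 'H' (except IndexError) → 'R' (after the try/except). Output: AHR

Answer: AHR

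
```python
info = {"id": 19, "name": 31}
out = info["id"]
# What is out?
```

Trace:
`info = {"id": 19, "name": 31}` → info = {'id': 19, 'name': 31}
`out = info["id"]` → out = 19
So out = 19

Answer: 19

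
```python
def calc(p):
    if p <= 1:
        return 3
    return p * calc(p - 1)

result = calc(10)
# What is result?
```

calc(10) = 10 * 9 * 8 * 7 * 6 * 5 * 4 * 3 * 2 * 3 = 10886400

Answer: 10886400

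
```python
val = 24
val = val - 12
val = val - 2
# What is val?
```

Trace:
`val = 24` → val = 24
`val = val - 12` → val = 12
`val = val - 2` → val = 10
So val = 10

Answer: 10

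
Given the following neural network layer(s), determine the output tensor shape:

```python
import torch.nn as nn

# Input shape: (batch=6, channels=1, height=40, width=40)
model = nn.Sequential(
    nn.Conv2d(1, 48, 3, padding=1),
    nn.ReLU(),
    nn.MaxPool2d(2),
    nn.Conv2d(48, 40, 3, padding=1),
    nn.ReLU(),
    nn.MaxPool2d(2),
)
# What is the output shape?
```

Input: (6, 1, 40, 40) -> after first Conv2d: (6, 48, 40, 40) -> after first MaxPool2d: (6, 48, 20, 20) -> after second Conv2d: (6, 40, 20, 20) -> Output: (6, 40, 10, 10)

Answer: (6, 40, 10, 10)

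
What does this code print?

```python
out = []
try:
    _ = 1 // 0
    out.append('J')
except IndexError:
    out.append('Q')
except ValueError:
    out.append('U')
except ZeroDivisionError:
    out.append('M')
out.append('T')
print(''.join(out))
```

Execution trace: 'M' (except ZeroDivisionError) → 'T' (after the try/except). Output: MT

Answer: MT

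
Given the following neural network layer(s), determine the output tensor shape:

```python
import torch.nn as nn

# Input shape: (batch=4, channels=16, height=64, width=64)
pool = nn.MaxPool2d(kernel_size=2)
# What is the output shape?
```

Input: (4, 16, 64, 64) -> Output: (4, 16, 32, 32)

Answer: (4, 16, 32, 32)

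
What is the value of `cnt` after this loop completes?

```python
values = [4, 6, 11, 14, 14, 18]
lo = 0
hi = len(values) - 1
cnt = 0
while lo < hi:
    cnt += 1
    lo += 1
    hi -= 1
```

Iterations until pointers meet (list length 6)
`cnt` takes the values: 0 → 1 → 2 → 3

Answer: 3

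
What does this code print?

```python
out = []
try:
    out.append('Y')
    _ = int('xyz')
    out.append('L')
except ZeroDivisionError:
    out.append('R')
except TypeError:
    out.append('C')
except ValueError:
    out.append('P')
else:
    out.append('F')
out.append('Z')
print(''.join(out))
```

Execution trace: 'Y' (try body) → 'P' (except ValueError) → 'Z' (after the try/except). Output: YPZ

Answer: YPZ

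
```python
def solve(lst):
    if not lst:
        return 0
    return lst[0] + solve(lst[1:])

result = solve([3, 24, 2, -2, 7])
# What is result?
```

3 + 24 + 2 + (-2) + 7 + 0 = 34

Answer: 34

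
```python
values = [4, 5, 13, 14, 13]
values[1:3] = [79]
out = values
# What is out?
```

Trace:
`values = [4, 5, 13, 14, 13]` → values = [4, 5, 13, 14, 13]
`values[1:3] = [79]` → values = [4, 79, 14, 13]
`out = values` → out = [4, 79, 14, 13]
So out = [4, 79, 14, 13]

Answer: [4, 79, 14, 13]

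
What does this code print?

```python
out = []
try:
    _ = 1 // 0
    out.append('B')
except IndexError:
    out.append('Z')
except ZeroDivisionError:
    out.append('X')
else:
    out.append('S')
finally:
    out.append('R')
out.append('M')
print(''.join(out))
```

Execution trace: 'X' (except ZeroDivisionError) → 'R' (finally) → 'M' (after the try/except). Output: XRM

Answer: XRM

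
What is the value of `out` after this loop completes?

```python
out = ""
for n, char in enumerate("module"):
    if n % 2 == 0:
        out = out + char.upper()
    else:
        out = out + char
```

Uppercase even positions in 'module'
`out` takes the values: "" → "M" → "Mo" → "MoD" → "MoDu" → "MoDuL" → "MoDuLe"

Answer: "MoDuLe"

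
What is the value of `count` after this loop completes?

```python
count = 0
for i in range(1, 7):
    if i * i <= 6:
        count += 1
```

Count numbers where i² ≤ 6
`count` takes the values: 0 → 1 → 2

Answer: 2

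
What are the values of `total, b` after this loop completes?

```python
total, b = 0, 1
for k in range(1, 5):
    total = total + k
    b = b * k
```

Sum and factorial of 1 to 4
`total, b` takes the values: (0, 1) → (1, 1) → (3, 1) → (3, 2) → (6, 2) → (6, 6) → (10, 6) → (10, 24)

Answer: 10, 24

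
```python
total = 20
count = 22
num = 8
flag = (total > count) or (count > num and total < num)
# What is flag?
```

Trace:
`total = 20` → total = 20
`count = 22` → count = 22
`num = 8` → num = 8
`flag = (total > count) or (count > num and total < num)` → flag = False
So flag = False

Answer: False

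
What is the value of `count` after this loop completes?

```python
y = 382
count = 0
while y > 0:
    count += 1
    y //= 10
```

Count digits by repeated division by 10
`count` takes the values: 0 → 1 → 2 → 3

Answer: 3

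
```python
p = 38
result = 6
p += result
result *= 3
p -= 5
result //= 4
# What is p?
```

Trace:
`p = 38` → p = 38
`result = 6` → result = 6
`p += result` → p = 44
`result *= 3` → result = 18
`p -= 5` → p = 39
`result //= 4` → result = 4
So p = 39

Answer: 39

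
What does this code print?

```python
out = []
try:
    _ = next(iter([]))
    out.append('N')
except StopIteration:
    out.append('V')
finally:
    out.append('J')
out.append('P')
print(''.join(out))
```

Execution trace: 'V' (except StopIteration) → 'J' (finally) → 'P' (after the try/except). Output: VJP

Answer: VJP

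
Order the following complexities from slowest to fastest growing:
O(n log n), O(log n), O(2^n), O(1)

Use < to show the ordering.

Ordered by growth rate: O(1) < O(log n) < O(n log n) < O(2^n)

Answer: O(1) < O(log n) < O(n log n) < O(2^n)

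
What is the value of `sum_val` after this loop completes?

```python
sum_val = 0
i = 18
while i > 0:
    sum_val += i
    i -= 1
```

Sum 18 down to 1
`sum_val` takes the values: 0 → 18 → 35 → 51 → 66 → 80 → 93 → 105 → 116 → 126 → 135 → 143 → 150 → 156 → 161 → 165 → 168 → 170 → 171

Answer: 171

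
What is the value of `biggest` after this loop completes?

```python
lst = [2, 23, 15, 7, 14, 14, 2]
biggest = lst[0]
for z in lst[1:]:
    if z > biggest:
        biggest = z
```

Maximum of [2, 23, 15, 7, 14, 14, 2]
`biggest` takes the values: 2 → 23

Answer: 23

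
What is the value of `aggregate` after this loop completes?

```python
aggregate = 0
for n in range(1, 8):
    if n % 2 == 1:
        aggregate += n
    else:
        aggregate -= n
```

Add odd, subtract even
`aggregate` takes the values: 0 → 1 → -1 → 2 → -2 → 3 → -3 → 4

Answer: 4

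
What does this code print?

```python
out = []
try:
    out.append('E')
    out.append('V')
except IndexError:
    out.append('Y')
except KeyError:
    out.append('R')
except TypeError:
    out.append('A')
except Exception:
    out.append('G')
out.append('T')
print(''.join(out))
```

Execution trace: 'E' (try body) → 'V' (try body, no exception) → 'T' (after the try/except). Output: EVT

Answer: EVT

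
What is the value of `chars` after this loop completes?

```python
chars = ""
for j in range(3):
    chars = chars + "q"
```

Repeat 'q' 3 times
`chars` takes the values: "" → "q" → "qq" → "qqq"

Answer: "qqq"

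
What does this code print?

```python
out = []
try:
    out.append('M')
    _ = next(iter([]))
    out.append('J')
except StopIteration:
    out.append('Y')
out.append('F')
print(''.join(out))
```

Execution trace: 'M' (try body) → 'Y' (except StopIteration) → 'F' (after the try/except). Output: MYF

Answer: MYF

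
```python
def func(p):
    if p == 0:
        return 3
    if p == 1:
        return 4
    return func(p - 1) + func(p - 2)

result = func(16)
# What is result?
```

Build up from base cases: func(0)=3, func(1)=4, func(2)=7, func(3)=11, func(4)=18, func(5)=29, func(6)=47, ..., func(16)=5778

Answer: 5778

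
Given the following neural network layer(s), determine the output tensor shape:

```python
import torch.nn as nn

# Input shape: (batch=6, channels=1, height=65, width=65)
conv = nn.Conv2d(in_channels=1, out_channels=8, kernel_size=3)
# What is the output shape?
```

Input: (6, 1, 65, 65) -> Output: (6, 8, 63, 63)

Answer: (6, 8, 63, 63)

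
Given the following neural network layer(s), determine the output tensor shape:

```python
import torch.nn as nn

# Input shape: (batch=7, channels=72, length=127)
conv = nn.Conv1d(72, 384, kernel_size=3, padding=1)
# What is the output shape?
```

Input: (7, 72, 127) -> Output: (7, 384, 127)

Answer: (7, 384, 127)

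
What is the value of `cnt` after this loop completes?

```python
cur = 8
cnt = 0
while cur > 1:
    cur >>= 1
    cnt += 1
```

Count right shifts until 1
`cnt` takes the values: 0 → 1 → 2 → 3

Answer: 3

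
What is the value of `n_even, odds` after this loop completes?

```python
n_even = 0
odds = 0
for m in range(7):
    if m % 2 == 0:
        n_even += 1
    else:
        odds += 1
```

Count evens and odds in range(7)
`n_even, odds` takes the values: (0, 0) → (1, 0) → (1, 1) → (2, 1) → (2, 2) → (3, 2) → (3, 3) → (4, 3)

Answer: 4, 3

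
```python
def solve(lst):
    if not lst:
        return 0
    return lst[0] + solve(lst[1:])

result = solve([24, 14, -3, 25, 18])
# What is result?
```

24 + 14 + (-3) + 25 + 18 + 0 = 78

Answer: 78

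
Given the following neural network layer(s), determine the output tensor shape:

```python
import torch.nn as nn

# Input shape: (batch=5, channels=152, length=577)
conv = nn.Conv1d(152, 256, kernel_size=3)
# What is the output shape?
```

Input: (5, 152, 577) -> Output: (5, 256, 575)

Answer: (5, 256, 575)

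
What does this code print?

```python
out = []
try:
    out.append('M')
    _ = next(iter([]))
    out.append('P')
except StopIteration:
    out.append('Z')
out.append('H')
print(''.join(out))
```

Execution trace: 'M' (try body) → 'Z' (except StopIteration) → 'H' (after the try/except). Output: MZH

Answer: MZH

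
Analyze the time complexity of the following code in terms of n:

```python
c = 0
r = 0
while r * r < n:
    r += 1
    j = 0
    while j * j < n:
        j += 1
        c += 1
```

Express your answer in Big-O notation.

Each loop level contributes: √n × √n. Multiplying the contributions gives O(n).

Answer: O(n)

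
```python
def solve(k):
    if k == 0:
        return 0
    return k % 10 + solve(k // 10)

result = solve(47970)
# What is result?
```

Sum of digits of 47970: 0 + 7 + 9 + 7 + 4 = 27

Answer: 27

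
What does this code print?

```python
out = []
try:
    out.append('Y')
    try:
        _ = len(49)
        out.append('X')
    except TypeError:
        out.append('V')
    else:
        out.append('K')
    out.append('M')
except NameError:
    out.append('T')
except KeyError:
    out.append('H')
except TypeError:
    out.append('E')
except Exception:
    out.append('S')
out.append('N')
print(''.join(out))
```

Execution trace: 'Y' (try body) → 'V' (inner except TypeError) → 'M' (try body, no exception) → 'N' (after the try/except). Output: YVMN

Answer: YVMN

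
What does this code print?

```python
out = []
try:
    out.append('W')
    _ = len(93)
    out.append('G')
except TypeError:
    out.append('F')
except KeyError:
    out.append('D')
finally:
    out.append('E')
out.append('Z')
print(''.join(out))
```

Execution trace: 'W' (try body) → 'F' (except TypeError) → 'E' (finally) → 'Z' (after the try/except). Output: WFEZ

Answer: WFEZ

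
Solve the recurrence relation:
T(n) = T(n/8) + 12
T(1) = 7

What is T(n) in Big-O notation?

Each step divides n by 8 and adds 12. After log_8(n) steps we reach T(1)=7. So T(n) = 12·log_8(n) + 7 = O(log n).

Answer: O(log n)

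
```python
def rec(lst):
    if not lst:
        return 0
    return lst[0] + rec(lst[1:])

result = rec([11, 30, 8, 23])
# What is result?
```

11 + 30 + 8 + 23 + 0 = 72

Answer: 72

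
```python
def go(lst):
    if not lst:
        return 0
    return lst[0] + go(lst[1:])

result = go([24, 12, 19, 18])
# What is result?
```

24 + 12 + 19 + 18 + 0 = 73

Answer: 73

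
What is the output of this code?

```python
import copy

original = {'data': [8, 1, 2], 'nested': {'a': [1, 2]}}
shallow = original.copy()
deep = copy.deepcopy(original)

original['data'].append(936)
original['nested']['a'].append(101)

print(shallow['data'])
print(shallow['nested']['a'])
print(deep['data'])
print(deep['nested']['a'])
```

Key concept: comparing shallow vs deep copy.
Step by step:
`original = {'data': [8, 1, 2], 'nested': {'a': [1, 2]}}` → original = {'data': [8, 1, 2], 'nested': {'a': [1, 2]}}
`shallow = original.copy()` → shallow = {'data': [8, 1, 2], 'nested': {'a': [1, 2]}}
`deep = copy.deepcopy(original)` → deep = {'data': [8, 1, 2], 'nested': {'a': [1, 2]}}
`original['data'].append(936)` → original = {'data': [8, 1, 2, 936], 'nested': {'a': [1, 2]}}; shallow = {'data': [8, 1, 2, 936], 'nested': {'a': [1, 2]}}
`original['nested']['a'].append(101)` → original = {'data': [8, 1, 2, 936], 'nested': {'a': [1, 2, 101]}}; shallow = {'data': [8, 1, 2, 936], 'nested': {'a': [1, 2, 101]}}
`print(shallow['data'])` → prints [8, 1, 2, 936]
`print(shallow['nested']['a'])` → prints [1, 2, 101]
`print(deep['data'])` → prints [8, 1, 2]
`print(deep['nested']['a'])` → prints [1, 2]

Answer:
[8, 1, 2, 936]
[1, 2, 101]
[8, 1, 2]
[1, 2]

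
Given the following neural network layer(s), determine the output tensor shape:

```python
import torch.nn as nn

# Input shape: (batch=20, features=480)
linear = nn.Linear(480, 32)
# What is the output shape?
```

Input: (20, 480) -> Output: (20, 32)

Answer: (20, 32)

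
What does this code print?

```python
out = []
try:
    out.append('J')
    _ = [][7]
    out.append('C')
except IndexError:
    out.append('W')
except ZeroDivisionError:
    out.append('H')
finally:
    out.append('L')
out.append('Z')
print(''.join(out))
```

Execution trace: 'J' (try body) → 'W' (except IndexError) → 'L' (finally) → 'Z' (after the try/except). Output: JWLZ

Answer: JWLZ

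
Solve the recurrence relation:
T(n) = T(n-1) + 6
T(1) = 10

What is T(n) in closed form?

Unrolling: T(n) = T(1) + 6·(n-1) = 10 + 6(n-1) = 6n + 4.

Answer: T(n) = 6n + 4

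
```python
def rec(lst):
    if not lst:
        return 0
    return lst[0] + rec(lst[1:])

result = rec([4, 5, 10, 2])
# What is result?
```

4 + 5 + 10 + 2 + 0 = 21

Answer: 21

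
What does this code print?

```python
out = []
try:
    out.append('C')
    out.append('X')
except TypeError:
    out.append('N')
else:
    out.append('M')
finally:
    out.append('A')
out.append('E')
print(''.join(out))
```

Execution trace: 'C' (try body) → 'X' (try body, no exception) → 'M' (else) → 'A' (finally) → 'E' (after the try/except). Output: CXMAE

Answer: CXMAE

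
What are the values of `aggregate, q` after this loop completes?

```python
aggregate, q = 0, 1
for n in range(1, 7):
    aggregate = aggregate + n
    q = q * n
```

Sum and factorial of 1 to 6
`aggregate, q` takes the values: (0, 1) → (1, 1) → (3, 1) → (3, 2) → (6, 2) → (6, 6) → (10, 6) → (10, 24) → (15, 24) → (15, 120) → (21, 120) → (21, 720)

Answer: 21, 720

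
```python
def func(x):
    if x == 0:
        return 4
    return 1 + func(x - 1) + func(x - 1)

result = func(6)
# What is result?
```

func(x) = 1 + 2·func(x-1), func(0)=4. Closed form: (4+1)·2^6 - 1 = 319.

Answer: 319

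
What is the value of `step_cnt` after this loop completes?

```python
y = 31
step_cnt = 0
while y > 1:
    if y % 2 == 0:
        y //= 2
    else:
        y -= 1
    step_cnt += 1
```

Steps to reduce 31 to 1
`step_cnt` takes the values: 0 → 1 → 2 → 3 → 4 → 5 → 6 → 7 → 8

Answer: 8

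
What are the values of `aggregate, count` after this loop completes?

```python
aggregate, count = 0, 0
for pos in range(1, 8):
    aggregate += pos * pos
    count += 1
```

Sum of squares and count
`aggregate, count` takes the values: (0, 0) → (1, 0) → (1, 1) → (5, 1) → (5, 2) → (14, 2) → (14, 3) → (30, 3) → (30, 4) → (55, 4) → (55, 5) → (91, 5) → (91, 6) → (140, 6) → (140, 7)

Answer: 140, 7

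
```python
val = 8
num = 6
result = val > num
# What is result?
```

Trace:
`val = 8` → val = 8
`num = 6` → num = 6
`result = val > num` → result = True
So result = True

Answer: True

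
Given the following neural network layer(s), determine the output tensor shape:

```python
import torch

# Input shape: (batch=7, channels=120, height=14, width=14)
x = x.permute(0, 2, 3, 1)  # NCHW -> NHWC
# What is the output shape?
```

Input: (7, 120, 14, 14) -> Output: (7, 14, 14, 120)

Answer: (7, 14, 14, 120)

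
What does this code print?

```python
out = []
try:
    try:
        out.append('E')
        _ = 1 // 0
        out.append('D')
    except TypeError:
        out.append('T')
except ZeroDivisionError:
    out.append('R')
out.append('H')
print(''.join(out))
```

Execution trace: 'E' (try body) → 'R' (outer except ZeroDivisionError) → 'H' (after the try/except). Output: ERH

Answer: ERH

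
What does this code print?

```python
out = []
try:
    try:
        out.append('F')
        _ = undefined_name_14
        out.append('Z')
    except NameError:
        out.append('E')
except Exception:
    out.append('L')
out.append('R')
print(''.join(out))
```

Execution trace: 'F' (inner try body) → 'E' (inner except NameError) → 'R' (after the try/except). Output: FER

Answer: FER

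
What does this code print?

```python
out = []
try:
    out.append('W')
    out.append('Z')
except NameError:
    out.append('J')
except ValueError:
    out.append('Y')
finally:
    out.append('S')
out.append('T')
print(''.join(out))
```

Execution trace: 'W' (try body) → 'Z' (try body, no exception) → 'S' (finally) → 'T' (after the try/except). Output: WZST

Answer: WZST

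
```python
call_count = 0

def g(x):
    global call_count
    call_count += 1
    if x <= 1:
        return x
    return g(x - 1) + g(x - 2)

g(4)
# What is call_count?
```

Calls(x) = 1 + Calls(x-1) + Calls(x-2); Calls(0)=Calls(1)=1. For x=4 this gives 9.

Answer: 9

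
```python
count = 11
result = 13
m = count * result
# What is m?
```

Trace:
`count = 11` → count = 11
`result = 13` → result = 13
`m = count * result` → m = 143
So m = 143

Answer: 143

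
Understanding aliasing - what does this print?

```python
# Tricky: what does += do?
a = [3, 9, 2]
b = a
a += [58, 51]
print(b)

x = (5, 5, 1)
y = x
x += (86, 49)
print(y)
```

Key concept: += behavior differs for mutable vs immutable.
Step by step:
`a = [3, 9, 2]` → a = [3, 9, 2]
`b = a` → b = [3, 9, 2] (same object as a)
`a += [58, 51]` → a = [3, 9, 2, 58, 51] (same object as b); b = [3, 9, 2, 58, 51] (same object as a)
`print(b)` → prints [3, 9, 2, 58, 51]
`x = (5, 5, 1)` → x = (5, 5, 1)
`y = x` → y = (5, 5, 1)
`x += (86, 49)` → x = (5, 5, 1, 86, 49)
`print(y)` → prints (5, 5, 1)

Answer:
[3, 9, 2, 58, 51]
(5, 5, 1)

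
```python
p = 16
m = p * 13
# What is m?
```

Trace:
`p = 16` → p = 16
`m = p * 13` → m = 208
So m = 208

Answer: 208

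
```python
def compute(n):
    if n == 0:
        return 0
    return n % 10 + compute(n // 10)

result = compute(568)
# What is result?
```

Sum of digits of 568: 8 + 6 + 5 = 19

Answer: 19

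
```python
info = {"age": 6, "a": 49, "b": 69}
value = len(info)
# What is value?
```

Trace:
`info = {"age": 6, "a": 49, "b": 69}` → info = {'age': 6, 'a': 49, 'b': 69}
`value = len(info)` → value = 3
So value = 3

Answer: 3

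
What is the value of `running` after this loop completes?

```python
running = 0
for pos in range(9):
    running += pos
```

Sum of 0 to 8 = 36
`running` takes the values: 0 → 1 → 3 → 6 → 10 → 15 → 21 → 28 → 36

Answer: 36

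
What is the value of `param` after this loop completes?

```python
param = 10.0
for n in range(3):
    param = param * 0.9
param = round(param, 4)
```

Exponential decay: 10.0 * 0.9^3
`param` takes the values: 10.0 → 9.0 → 8.1 → 7.29

Answer: 7.29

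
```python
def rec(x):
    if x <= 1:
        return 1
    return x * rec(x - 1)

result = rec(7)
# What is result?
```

rec(7) = 7 * 6 * 5 * 4 * 3 * 2 * 1 = 5040

Answer: 5040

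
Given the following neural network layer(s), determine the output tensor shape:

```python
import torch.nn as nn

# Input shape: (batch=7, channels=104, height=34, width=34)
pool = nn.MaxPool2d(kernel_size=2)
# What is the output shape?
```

Input: (7, 104, 34, 34) -> Output: (7, 104, 17, 17)

Answer: (7, 104, 17, 17)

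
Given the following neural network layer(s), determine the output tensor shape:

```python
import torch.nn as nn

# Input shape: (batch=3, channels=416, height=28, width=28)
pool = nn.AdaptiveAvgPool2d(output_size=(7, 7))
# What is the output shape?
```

Input: (3, 416, 28, 28) -> Output: (3, 416, 7, 7)

Answer: (3, 416, 7, 7)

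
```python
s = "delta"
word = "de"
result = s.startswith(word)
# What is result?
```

Trace:
`s = "delta"` → s = 'delta'
`word = "de"` → word = 'de'
`result = s.startswith(word)` → result = True
So result = True

Answer: True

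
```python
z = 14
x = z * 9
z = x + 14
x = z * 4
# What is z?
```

Trace:
`z = 14` → z = 14
`x = z * 9` → x = 126
`z = x + 14` → z = 140
`x = z * 4` → x = 560
So z = 140

Answer: 140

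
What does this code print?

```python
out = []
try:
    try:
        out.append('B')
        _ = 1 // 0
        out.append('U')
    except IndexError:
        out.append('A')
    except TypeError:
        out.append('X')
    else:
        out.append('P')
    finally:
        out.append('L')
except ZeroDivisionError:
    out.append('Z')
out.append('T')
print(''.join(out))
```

Execution trace: 'B' (inner try body) → 'L' (inner finally) → 'Z' (outer except ZeroDivisionError) → 'T' (after the try/except). Output: BLZT

Answer: BLZT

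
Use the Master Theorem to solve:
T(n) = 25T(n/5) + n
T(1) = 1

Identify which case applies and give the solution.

a=25, b=5, f(n)=n. log_5(25) = 2. Since c=1 < 2, Case 1 applies: T(n) = Θ(n^log_b(a)) = O(n^2).

Answer: O(n^2) - Case 1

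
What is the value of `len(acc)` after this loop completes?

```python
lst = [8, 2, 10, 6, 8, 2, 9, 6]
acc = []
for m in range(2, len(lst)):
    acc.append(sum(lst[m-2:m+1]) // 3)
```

Number of 3-element averages
`acc` takes the values: [] → [6] → [6, 6] → [6, 6, 8] → [6, 6, 8, 5] → [6, 6, 8, 5, 6] → [6, 6, 8, 5, 6, 5]
So `len(acc)` = 6

Answer: 6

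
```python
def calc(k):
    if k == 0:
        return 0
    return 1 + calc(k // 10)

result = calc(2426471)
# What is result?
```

Count of digits of 2426471: 7

Answer: 7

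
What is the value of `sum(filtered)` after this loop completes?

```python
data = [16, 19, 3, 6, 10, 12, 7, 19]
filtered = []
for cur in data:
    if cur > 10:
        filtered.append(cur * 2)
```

Sum of doubled values > 10
`filtered` takes the values: [] → [32] → [32, 38] → [32, 38, 24] → [32, 38, 24, 38]
So `sum(filtered)` = 132

Answer: 132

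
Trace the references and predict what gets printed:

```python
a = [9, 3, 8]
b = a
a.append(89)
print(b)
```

Key concept: basic list aliasing.
Step by step:
`a = [9, 3, 8]` → a = [9, 3, 8]
`b = a` → b = [9, 3, 8] (same object as a)
`a.append(89)` → a = [9, 3, 8, 89] (same object as b); b = [9, 3, 8, 89] (same object as a)
`print(b)` → prints [9, 3, 8, 89]

Answer: [9, 3, 8, 89]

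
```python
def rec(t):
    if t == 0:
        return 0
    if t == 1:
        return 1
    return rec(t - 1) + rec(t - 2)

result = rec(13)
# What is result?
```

Build up from base cases: rec(0)=0, rec(1)=1, rec(2)=1, rec(3)=2, rec(4)=3, rec(5)=5, rec(6)=8, ..., rec(13)=233

Answer: 233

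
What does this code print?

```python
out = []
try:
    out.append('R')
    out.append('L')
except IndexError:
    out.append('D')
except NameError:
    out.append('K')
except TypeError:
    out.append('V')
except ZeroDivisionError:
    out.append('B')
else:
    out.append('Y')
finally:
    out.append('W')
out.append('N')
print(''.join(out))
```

Execution trace: 'R' (try body) → 'L' (try body, no exception) → 'Y' (else) → 'W' (finally) → 'N' (after the try/except). Output: RLYWN

Answer: RLYWN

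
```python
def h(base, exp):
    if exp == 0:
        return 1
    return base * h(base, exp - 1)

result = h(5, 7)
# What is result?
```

h(5, 7) = 5 * 5 * 5 * 5 * 5 * 5 * 5 = 78125

Answer: 78125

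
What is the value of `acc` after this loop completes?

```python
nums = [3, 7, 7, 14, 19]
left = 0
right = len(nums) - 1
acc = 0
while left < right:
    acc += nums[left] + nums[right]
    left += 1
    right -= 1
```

Sum of pairs from ends
`acc` takes the values: 0 → 22 → 43

Answer: 43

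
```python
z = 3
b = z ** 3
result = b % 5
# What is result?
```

Trace:
`z = 3` → z = 3
`b = z ** 3` → b = 27
`result = b % 5` → result = 2
So result = 2

Answer: 2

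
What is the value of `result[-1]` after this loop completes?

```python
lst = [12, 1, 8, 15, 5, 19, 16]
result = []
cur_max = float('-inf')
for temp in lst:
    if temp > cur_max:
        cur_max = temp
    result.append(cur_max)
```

Running max ends at 19
`result` takes the values: [] → [12] → [12, 12] → [12, 12, 12] → [12, 12, 12, 15] → [12, 12, 12, 15, 15] → [12, 12, 12, 15, 15, 19] → [12, 12, 12, 15, 15, 19, 19]
So `result[-1]` = 19

Answer: 19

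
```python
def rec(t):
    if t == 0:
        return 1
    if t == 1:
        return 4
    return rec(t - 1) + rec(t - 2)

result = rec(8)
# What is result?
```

Build up from base cases: rec(0)=1, rec(1)=4, rec(2)=5, rec(3)=9, rec(4)=14, rec(5)=23, rec(6)=37, ..., rec(8)=97

Answer: 97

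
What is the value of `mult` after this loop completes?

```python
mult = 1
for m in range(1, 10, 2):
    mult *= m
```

Product of 1, 3, 5, ... up to 9
`mult` takes the values: 1 → 3 → 15 → 105 → 945

Answer: 945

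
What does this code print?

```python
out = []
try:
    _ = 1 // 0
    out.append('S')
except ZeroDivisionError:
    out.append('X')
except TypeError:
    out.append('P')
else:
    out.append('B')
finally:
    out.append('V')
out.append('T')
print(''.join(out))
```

Execution trace: 'X' (except ZeroDivisionError) → 'V' (finally) → 'T' (after the try/except). Output: XVT

Answer: XVT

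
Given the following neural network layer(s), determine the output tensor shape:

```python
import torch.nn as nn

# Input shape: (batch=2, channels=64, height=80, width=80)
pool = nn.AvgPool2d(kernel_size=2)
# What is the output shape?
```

Input: (2, 64, 80, 80) -> Output: (2, 64, 40, 40)

Answer: (2, 64, 40, 40)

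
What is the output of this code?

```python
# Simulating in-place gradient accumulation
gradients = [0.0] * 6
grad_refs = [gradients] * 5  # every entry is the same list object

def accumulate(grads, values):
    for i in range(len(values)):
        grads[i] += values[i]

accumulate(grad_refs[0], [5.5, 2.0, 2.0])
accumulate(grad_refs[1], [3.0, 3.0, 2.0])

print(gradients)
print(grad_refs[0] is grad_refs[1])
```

Key concept: gradient accumulation aliasing.
Step by step:
`gradients = [0.0] * 6` → gradients = [0.0, 0.0, 0.0, 0.0, 0.0, 0.0]
`grad_refs = [gradients] * 5` → grad_refs = [[0.0, 0.0, 0.0, 0.0, 0.0, 0.0], [0.0, 0.0, 0.0, 0.0, 0.0, 0.0], [0.0, 0.0, 0.0, 0.0, 0.0, 0.0], [0.0, 0.0, 0.0, 0.0, 0.0, 0.0], [0.0, 0.0, 0.0, 0.0, 0.0, 0.0]]
`accumulate(grad_refs[0], [5.5, 2.0, 2.0])` → gradients = [5.5, 2.0, 2.0, 0.0, 0.0, 0.0]; grad_refs = [[5.5, 2.0, 2.0, 0.0, 0.0, 0.0], [5.5, 2.0, 2.0, 0.0, 0.0, 0.0], [5.5, 2.0, 2.0, 0.0, 0.0, 0.0], [5.5, 2.0, 2.0, 0.0, 0.0, 0.0], [5.5, 2.0, 2.0, 0.0, 0.0, 0.0]]
`accumulate(grad_refs[1], [3.0, 3.0, 2.0])` → gradients = [8.5, 5.0, 4.0, 0.0, 0.0, 0.0]; grad_refs = [[8.5, 5.0, 4.0, 0.0, 0.0, 0.0], [8.5, 5.0, 4.0, 0.0, 0.0, 0.0], [8.5, 5.0, 4.0, 0.0, 0.0, 0.0], [8.5, 5.0, 4.0, 0.0, 0.0, 0.0], [8.5, 5.0, 4.0, 0.0, 0.0, 0.0]]
`print(gradients)` → prints [8.5, 5.0, 4.0, 0.0, 0.0, 0.0]
`print(grad_refs[0] is grad_refs[1])` → prints True

Answer:
[8.5, 5.0, 4.0, 0.0, 0.0, 0.0]
True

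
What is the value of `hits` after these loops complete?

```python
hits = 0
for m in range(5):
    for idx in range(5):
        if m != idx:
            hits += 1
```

5² - 5 (exclude diagonal)
`hits` takes the values: 0 → 1 → 2 → 3 → 4 → 5 → 6 → 7 → 8 → 9 → 10 → 11 → 12 → 13 → 14 → 15 → 16 → 17 → 18 → 19 → 20

Answer: 20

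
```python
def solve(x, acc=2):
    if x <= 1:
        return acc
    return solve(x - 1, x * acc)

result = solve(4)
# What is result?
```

Accumulator trace (n, acc): (4, 2) -> (3, 8) -> (2, 24) -> (1, 48) -> return 48

Answer: 48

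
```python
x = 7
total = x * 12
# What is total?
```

Trace:
`x = 7` → x = 7
`total = x * 12` → total = 84
So total = 84

Answer: 84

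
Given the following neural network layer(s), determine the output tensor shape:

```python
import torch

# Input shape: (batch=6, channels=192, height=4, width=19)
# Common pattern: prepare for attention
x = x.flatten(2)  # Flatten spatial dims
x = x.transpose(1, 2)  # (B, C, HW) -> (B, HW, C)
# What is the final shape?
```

Input: (6, 192, 4, 19) -> after flatten(2): (6, 192, 76) -> Output: (6, 76, 192)

Answer: (6, 76, 192)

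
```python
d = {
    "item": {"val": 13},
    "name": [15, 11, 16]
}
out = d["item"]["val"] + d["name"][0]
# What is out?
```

Trace:
`d = { ...` → d = {'item': {'val': 13}, 'name': [15, 11, 16]}
`out = d["item"]["val"] + d["name"][0]` → out = 28
So out = 28

Answer: 28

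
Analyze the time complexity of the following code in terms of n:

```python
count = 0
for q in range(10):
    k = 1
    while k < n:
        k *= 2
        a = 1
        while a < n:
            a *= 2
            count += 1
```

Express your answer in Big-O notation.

Each loop level contributes: 1 × log n × log n. Multiplying the contributions gives O(log² n).

Answer: O(log² n)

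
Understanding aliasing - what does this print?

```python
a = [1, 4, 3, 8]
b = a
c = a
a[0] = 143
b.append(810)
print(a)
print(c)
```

Key concept: multiple aliases.
Step by step:
`a = [1, 4, 3, 8]` → a = [1, 4, 3, 8]
`b = a` → b = [1, 4, 3, 8] (same object as a)
`c = a` → c = [1, 4, 3, 8] (same object as a, b)
`a[0] = 143` → a = [143, 4, 3, 8] (same object as b, c); b = [143, 4, 3, 8] (same object as a, c); c = [143, 4, 3, 8] (same object as a, b)
`b.append(810)` → a = [143, 4, 3, 8, 810] (same object as b, c); b = [143, 4, 3, 8, 810] (same object as a, c); c = [143, 4, 3, 8, 810] (same object as a, b)
`print(a)` → prints [143, 4, 3, 8, 810]
`print(c)` → prints [143, 4, 3, 8, 810]

Answer:
[143, 4, 3, 8, 810]
[143, 4, 3, 8, 810]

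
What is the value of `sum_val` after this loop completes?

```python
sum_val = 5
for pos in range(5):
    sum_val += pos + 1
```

Start at 5, add 1 to 5 = 20
`sum_val` takes the values: 5 → 6 → 8 → 11 → 15 → 20

Answer: 20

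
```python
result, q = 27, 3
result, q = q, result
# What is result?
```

Trace:
`result, q = 27, 3` → result = 27; q = 3
`result, q = q, result` → result = 3; q = 27
So result = 3

Answer: 3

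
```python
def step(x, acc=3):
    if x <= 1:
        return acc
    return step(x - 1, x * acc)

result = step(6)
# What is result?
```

Accumulator trace (n, acc): (6, 3) -> (5, 18) -> (4, 90) -> (3, 360) -> (2, 1080) -> (1, 2160) -> return 2160

Answer: 2160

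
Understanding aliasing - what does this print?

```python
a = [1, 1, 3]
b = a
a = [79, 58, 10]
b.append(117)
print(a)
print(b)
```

Key concept: rebinding vs mutation: a is rebound to a new list, b still points at the original.
Step by step:
`a = [1, 1, 3]` → a = [1, 1, 3]
`b = a` → b = [1, 1, 3] (same object as a)
`a = [79, 58, 10]` → a = [79, 58, 10]
`b.append(117)` → b = [1, 1, 3, 117]
`print(a)` → prints [79, 58, 10]
`print(b)` → prints [1, 1, 3, 117]

Answer:
[79, 58, 10]
[1, 1, 3, 117]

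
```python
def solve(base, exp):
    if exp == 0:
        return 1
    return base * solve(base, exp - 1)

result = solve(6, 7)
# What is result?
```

solve(6, 7) = 6 * 6 * 6 * 6 * 6 * 6 * 6 = 279936

Answer: 279936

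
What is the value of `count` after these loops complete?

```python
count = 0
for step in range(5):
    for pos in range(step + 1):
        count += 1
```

Triangle: 1 + 2 + ... + 5
`count` takes the values: 0 → 1 → 2 → 3 → 4 → 5 → 6 → 7 → 8 → 9 → 10 → 11 → 12 → 13 → 14 → 15

Answer: 15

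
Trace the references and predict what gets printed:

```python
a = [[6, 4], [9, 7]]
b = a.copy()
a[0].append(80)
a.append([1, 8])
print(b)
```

Key concept: shallow copy with nested lists.
Step by step:
`a = [[6, 4], [9, 7]]` → a = [[6, 4], [9, 7]]
`b = a.copy()` → b = [[6, 4], [9, 7]]
`a[0].append(80)` → a = [[6, 4, 80], [9, 7]]; b = [[6, 4, 80], [9, 7]]
`a.append([1, 8])` → a = [[6, 4, 80], [9, 7], [1, 8]]
`print(b)` → prints [[6, 4, 80], [9, 7]]

Answer: [[6, 4, 80], [9, 7]]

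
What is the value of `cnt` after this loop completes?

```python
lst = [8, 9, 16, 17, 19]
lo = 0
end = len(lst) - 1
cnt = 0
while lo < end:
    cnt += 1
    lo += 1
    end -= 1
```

Iterations until pointers meet (list length 5)
`cnt` takes the values: 0 → 1 → 2

Answer: 2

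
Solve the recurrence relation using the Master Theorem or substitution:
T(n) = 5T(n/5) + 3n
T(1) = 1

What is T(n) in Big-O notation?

By Master Theorem: a=5, b=5, f(n)=3n. Since log_5(5) = 1 and f(n) = Θ(n^1), Case 2 applies. T(n) = O(n log n).

Answer: O(n log n)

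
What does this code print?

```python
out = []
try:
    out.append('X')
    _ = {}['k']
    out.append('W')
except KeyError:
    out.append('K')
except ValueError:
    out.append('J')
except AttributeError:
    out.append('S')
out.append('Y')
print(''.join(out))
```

Execution trace: 'X' (try body) → 'K' (except KeyError) → 'Y' (after the try/except). Output: XKY

Answer: XKY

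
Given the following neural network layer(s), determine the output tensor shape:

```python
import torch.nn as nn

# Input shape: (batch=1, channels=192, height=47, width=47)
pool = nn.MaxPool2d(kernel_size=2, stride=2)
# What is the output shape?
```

Input: (1, 192, 47, 47) -> Output: (1, 192, 23, 23)

Answer: (1, 192, 23, 23)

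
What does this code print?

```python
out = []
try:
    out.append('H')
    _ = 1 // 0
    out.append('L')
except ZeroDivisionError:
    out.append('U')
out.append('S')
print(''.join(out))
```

Execution trace: 'H' (try body) → 'U' (except ZeroDivisionError) → 'S' (after the try/except). Output: HUS

Answer: HUS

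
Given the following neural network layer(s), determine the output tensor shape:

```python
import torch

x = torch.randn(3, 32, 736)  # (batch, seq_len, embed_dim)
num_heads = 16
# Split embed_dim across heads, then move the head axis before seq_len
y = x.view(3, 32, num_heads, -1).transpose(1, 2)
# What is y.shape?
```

Input: (3, 32, 736) -> head_dim = 736 // 16 = 46; after view: (3, 32, 16, 46) -> after transpose(1, 2): (3, 16, 32, 46) -> Output: (3, 16, 32, 46)

Answer: (3, 16, 32, 46)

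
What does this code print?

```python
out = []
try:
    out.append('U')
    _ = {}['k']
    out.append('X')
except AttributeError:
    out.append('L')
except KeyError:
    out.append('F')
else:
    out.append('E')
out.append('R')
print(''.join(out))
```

Execution trace: 'U' (try body) → 'F' (except KeyError) → 'R' (after the try/except). Output: UFR

Answer: UFR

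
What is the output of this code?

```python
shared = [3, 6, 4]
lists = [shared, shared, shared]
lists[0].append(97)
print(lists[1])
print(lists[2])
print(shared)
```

Key concept: list of same reference.
Step by step:
`shared = [3, 6, 4]` → shared = [3, 6, 4]
`lists = [shared, shared, shared]` → lists = [[3, 6, 4], [3, 6, 4], [3, 6, 4]]
`lists[0].append(97)` → shared = [3, 6, 4, 97]; lists = [[3, 6, 4, 97], [3, 6, 4, 97], [3, 6, 4, 97]]
`print(lists[1])` → prints [3, 6, 4, 97]
`print(lists[2])` → prints [3, 6, 4, 97]
`print(shared)` → prints [3, 6, 4, 97]

Answer:
[3, 6, 4, 97]
[3, 6, 4, 97]
[3, 6, 4, 97]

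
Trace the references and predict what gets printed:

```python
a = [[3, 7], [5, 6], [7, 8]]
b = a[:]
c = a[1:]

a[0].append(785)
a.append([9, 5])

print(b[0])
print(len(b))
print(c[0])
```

Key concept: slice with nested mutation.
Step by step:
`a = [[3, 7], [5, 6], [7, 8]]` → a = [[3, 7], [5, 6], [7, 8]]
`b = a[:]` → b = [[3, 7], [5, 6], [7, 8]]
`c = a[1:]` → c = [[5, 6], [7, 8]]
`a[0].append(785)` → a = [[3, 7, 785], [5, 6], [7, 8]]; b = [[3, 7, 785], [5, 6], [7, 8]]
`a.append([9, 5])` → a = [[3, 7, 785], [5, 6], [7, 8], [9, 5]]
`print(b[0])` → prints [3, 7, 785]
`print(len(b))` → prints 3
`print(c[0])` → prints [5, 6]

Answer:
[3, 7, 785]
3
[5, 6]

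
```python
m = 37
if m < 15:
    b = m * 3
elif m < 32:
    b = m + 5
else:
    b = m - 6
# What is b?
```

Trace:
`m = 37` → m = 37
`if m < 15: ...` → m < 15 is False, m < 32 is False, take else branch → b = 31
So b = 31

Answer: 31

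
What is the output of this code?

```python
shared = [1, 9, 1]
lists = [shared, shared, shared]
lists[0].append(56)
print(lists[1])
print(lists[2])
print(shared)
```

Key concept: list of same reference.
Step by step:
`shared = [1, 9, 1]` → shared = [1, 9, 1]
`lists = [shared, shared, shared]` → lists = [[1, 9, 1], [1, 9, 1], [1, 9, 1]]
`lists[0].append(56)` → shared = [1, 9, 1, 56]; lists = [[1, 9, 1, 56], [1, 9, 1, 56], [1, 9, 1, 56]]
`print(lists[1])` → prints [1, 9, 1, 56]
`print(lists[2])` → prints [1, 9, 1, 56]
`print(shared)` → prints [1, 9, 1, 56]

Answer:
[1, 9, 1, 56]
[1, 9, 1, 56]
[1, 9, 1, 56]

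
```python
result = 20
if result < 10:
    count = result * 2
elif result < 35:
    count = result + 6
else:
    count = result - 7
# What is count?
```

Trace:
`result = 20` → result = 20
`if result < 10: ...` → result < 10 is False, result < 35 is True → count = 26
So count = 26

Answer: 26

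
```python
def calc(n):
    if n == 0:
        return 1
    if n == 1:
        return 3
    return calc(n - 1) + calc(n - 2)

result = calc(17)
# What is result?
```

Build up from base cases: calc(0)=1, calc(1)=3, calc(2)=4, calc(3)=7, calc(4)=11, calc(5)=18, calc(6)=29, ..., calc(17)=5778

Answer: 5778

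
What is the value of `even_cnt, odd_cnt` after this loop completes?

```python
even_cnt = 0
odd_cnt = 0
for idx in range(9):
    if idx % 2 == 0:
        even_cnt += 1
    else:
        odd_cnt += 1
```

Count evens and odds in range(9)
`even_cnt, odd_cnt` takes the values: (0, 0) → (1, 0) → (1, 1) → (2, 1) → (2, 2) → (3, 2) → (3, 3) → (4, 3) → (4, 4) → (5, 4)

Answer: 5, 4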